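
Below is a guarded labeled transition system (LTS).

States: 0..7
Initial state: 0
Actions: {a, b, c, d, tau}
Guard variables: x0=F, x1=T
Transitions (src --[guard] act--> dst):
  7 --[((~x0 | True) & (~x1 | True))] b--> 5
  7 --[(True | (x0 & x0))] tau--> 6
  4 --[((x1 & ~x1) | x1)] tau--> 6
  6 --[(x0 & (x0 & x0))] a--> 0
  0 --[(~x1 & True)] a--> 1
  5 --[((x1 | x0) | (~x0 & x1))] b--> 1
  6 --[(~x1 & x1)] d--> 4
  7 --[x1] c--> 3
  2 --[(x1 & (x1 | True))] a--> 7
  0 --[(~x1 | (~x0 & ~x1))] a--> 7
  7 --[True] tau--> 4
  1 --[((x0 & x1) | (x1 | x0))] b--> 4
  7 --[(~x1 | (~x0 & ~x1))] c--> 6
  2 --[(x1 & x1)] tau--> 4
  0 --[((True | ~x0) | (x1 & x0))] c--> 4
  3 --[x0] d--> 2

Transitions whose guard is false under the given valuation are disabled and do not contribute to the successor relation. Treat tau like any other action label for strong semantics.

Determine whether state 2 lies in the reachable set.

Guard filter leaves 10 enabled edge(s).
depth 0: {0}
depth 1: {4}  total {0,4}
depth 2: {6}  total {0,4,6}
Reach set: {0,4,6}

Answer: UNREACHABLE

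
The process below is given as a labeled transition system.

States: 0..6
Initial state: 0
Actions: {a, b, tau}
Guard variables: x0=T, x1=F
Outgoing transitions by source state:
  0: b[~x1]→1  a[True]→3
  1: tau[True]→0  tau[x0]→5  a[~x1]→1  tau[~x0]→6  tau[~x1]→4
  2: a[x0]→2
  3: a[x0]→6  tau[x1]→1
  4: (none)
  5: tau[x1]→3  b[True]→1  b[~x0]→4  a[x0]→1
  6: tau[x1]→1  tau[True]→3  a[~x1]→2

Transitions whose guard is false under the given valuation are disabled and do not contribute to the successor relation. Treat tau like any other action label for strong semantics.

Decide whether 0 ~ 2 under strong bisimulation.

Answer: NOT BISIMILAR

Working:
Refine partition for ~:
  π0 = {{0,1,2,3,4,5,6}}
  π1 = {{0,5},{1,6},{2,3},{4}}
  π2 = {{0},{1},{2},{3},{4},{5},{6}}
7 equivalence class(es) (converged in 3)
0∈{0}, 2∈{2}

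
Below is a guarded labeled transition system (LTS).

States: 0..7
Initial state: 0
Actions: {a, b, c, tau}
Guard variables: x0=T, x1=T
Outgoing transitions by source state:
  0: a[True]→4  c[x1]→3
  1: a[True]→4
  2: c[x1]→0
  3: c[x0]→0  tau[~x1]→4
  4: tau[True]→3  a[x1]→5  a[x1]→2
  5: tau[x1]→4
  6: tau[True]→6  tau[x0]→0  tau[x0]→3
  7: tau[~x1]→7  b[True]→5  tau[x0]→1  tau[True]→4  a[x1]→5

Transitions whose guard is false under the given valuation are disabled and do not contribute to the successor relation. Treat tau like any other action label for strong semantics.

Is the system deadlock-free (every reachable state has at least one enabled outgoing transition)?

R = {0,2,3,4,5}
  0: a→4  c→3  [2 exit(s)]
  2: c→0  [1 exit(s)]
  3: c→0  [1 exit(s)]
  4: a→2  a→5  tau→3  [3 exit(s)]
  5: tau→4  [1 exit(s)]

Answer: DEADLOCK-FREE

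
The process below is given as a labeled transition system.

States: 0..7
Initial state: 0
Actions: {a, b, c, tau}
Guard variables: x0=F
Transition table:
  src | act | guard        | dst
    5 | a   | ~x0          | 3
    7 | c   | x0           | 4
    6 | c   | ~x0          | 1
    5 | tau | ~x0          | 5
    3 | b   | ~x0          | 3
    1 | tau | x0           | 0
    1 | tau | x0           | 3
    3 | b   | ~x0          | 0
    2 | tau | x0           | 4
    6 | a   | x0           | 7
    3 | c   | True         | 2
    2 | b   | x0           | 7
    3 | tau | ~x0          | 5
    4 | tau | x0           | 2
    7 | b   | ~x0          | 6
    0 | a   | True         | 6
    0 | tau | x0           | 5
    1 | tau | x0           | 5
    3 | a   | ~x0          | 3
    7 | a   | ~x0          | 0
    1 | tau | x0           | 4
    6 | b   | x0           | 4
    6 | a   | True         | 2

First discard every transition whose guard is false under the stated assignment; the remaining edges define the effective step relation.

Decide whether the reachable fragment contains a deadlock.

Reachable = {0,1,2,6}
  0: a→6  [1 exit(s)]
  1: ∅  [deadlock]
  2: ∅  [deadlock]
  6: a→2  c→1  [2 exit(s)]
trace reaching 1: a·c

Answer: DEADLOCK at state 1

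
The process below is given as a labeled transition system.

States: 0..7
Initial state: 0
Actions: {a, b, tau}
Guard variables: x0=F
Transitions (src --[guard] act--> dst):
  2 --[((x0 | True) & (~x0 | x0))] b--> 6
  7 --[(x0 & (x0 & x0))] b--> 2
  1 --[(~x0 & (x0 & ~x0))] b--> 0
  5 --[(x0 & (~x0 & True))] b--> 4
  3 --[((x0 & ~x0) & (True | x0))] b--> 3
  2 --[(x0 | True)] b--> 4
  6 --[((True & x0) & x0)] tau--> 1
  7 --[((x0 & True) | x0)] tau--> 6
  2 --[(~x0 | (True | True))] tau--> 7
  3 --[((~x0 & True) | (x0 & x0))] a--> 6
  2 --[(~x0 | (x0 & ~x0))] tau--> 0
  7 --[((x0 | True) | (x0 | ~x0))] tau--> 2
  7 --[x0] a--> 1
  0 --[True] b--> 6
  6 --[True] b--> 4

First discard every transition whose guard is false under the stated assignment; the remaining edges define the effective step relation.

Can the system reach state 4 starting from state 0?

Answer: REACHABLE

Working:
8 transition(s) survive guard evaluation.
Layer 0: {0}
Layer 1: {6}  now seen {0,6}
Layer 2: {4}  now seen {0,4,6}
R = {0,4,6}
trace reaching 4: b·b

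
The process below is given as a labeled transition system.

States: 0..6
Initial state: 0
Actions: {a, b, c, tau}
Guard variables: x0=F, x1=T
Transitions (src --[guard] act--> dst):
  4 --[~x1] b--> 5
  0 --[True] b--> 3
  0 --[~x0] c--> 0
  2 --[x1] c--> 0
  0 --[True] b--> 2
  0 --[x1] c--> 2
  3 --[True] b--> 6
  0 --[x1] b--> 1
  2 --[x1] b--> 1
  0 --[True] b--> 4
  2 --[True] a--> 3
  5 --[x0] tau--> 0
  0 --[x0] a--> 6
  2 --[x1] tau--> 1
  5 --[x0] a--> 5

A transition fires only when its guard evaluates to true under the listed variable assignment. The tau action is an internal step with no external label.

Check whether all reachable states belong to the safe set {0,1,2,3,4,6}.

Allowed set {0,1,2,3,4,6}
Reachable = {0,1,2,3,4,6}
  0: ok
  1: ok
  2: ok
  3: ok
  4: ok
  6: ok

Answer: INVARIANT HOLDS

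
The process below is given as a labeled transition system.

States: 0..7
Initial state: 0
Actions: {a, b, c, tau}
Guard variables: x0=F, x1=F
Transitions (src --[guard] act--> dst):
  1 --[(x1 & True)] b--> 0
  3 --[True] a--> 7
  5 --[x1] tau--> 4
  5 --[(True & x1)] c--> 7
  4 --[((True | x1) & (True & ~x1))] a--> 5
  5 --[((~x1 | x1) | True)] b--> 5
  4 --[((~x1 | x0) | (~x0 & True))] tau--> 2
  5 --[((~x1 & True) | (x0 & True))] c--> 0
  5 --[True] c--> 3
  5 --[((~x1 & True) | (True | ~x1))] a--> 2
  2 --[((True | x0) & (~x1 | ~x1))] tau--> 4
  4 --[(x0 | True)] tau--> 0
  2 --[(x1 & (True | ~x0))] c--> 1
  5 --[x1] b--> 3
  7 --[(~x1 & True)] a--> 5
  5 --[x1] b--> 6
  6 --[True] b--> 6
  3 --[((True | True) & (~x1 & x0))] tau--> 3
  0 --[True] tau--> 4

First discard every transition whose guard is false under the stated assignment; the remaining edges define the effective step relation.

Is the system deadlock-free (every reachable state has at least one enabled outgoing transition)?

Answer: DEADLOCK-FREE

Trace:
Reach set: {0,2,3,4,5,7}
  0: tau→4  [deg 1]
  2: tau→4  [deg 1]
  3: a→7  [deg 1]
  4: a→5  tau→0  tau→2  [deg 3]
  5: a→2  b→5  c→0  c→3  [deg 4]
  7: a→5  [deg 1]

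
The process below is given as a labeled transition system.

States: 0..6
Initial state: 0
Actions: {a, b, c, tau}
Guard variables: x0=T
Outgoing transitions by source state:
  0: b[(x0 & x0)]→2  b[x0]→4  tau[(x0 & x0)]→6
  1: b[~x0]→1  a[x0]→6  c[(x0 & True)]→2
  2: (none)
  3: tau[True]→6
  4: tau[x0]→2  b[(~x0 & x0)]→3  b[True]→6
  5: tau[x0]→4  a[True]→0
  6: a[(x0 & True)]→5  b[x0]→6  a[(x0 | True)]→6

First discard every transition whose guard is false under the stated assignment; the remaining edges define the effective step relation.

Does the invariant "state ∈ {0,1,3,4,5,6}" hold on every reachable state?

Inv-set: {0,1,3,4,5,6}
Reach set: {0,2,4,5,6}
  0: safe
  2: VIOLATES
  4: safe
  5: safe
  6: safe
counterexample path to 2: b

Answer: INVARIANT VIOLATED at state 2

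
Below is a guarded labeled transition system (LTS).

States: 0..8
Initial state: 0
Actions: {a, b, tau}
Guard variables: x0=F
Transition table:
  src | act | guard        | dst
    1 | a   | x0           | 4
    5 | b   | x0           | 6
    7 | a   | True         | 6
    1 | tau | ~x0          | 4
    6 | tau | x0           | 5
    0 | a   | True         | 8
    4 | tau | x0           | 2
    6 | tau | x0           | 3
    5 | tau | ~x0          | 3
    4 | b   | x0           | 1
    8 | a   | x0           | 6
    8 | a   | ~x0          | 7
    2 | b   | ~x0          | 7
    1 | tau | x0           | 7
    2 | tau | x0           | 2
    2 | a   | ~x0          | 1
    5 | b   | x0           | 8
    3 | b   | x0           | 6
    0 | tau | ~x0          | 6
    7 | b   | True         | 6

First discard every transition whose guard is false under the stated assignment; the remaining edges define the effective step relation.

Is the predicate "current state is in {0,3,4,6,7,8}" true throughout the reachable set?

Allowed set {0,3,4,6,7,8}
Reach set: {0,6,7,8}
  0: safe
  6: safe
  7: safe
  8: safe

Answer: INVARIANT HOLDS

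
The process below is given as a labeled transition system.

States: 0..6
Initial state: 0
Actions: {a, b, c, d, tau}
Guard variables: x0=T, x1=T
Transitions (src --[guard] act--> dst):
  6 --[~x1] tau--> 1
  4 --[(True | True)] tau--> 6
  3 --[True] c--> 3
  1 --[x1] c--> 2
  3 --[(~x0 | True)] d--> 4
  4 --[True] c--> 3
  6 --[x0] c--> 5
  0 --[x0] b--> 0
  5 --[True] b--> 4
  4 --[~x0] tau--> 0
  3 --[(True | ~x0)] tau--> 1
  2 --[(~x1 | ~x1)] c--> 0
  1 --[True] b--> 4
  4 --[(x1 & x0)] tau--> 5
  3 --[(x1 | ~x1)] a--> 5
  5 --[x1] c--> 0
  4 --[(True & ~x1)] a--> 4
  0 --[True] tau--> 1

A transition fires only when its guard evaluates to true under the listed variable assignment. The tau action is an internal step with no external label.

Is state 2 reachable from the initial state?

After dropping false guards: 14 live edges.
L0 = {0}
L1 = {1}  total {0,1}
L2 = {2,4}  total {0,1,2,4}
L3 = {3,5,6}  total {0,1,2,3,4,5,6}
R = {0,1,2,3,4,5,6}
trace reaching 2: tau·c

Answer: REACHABLE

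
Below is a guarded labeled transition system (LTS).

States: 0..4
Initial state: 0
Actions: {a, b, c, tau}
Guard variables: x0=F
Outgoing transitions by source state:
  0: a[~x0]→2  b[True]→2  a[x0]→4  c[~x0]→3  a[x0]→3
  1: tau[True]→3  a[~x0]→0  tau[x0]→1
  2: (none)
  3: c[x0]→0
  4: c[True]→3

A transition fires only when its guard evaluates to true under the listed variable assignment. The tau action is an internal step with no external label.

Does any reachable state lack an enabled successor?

Answer: DEADLOCK at state 2

Trace:
R = {0,2,3}
  0: a→2  b→2  c→3  [3 out]
  2: ∅  [STUCK]
  3: ∅  [STUCK]
witness 2: a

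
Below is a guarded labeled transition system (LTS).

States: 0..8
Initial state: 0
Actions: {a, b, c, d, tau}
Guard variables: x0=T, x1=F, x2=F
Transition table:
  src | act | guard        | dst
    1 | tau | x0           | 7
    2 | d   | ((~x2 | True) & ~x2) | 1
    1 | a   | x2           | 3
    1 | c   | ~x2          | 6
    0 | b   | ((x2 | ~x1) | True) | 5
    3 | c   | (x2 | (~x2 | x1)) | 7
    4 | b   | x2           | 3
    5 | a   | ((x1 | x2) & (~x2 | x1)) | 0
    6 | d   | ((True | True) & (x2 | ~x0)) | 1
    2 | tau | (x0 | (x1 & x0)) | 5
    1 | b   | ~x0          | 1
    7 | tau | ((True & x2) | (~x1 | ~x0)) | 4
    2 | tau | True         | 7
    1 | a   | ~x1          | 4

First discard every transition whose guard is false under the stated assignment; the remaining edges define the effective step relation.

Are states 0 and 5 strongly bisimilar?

Answer: NOT BISIMILAR

Trace:
Refine partition for ~:
  P[0] = {{0,1,2,3,4,5,6,7,8}}
  P[1] = {{0},{1},{2},{3},{4,5,6,8},{7}}
stable after 2 split(s): 6 block(s)
[0]={0}  [5]={4,5,6,8}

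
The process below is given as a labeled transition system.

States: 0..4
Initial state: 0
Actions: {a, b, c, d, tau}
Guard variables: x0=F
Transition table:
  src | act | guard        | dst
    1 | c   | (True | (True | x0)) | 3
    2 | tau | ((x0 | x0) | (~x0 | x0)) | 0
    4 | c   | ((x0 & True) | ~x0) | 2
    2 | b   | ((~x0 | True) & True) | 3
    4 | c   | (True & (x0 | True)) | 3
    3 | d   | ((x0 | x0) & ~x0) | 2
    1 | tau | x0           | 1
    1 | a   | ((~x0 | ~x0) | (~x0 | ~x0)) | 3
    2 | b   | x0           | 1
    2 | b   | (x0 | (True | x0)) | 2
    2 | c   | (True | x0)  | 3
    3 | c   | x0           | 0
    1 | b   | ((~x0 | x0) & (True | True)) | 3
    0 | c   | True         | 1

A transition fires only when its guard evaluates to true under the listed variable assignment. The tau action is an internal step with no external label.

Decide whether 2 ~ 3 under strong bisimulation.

Answer: NOT BISIMILAR

Working:
Refine partition for ~:
  P[0] = {{0,1,2,3,4}}
  P[1] = {{0,4},{1},{2},{3}}
  P[2] = {{0},{1},{2},{3},{4}}
stable after 3 split(s): 5 block(s)
class of 2: {2}; class of 3: {3}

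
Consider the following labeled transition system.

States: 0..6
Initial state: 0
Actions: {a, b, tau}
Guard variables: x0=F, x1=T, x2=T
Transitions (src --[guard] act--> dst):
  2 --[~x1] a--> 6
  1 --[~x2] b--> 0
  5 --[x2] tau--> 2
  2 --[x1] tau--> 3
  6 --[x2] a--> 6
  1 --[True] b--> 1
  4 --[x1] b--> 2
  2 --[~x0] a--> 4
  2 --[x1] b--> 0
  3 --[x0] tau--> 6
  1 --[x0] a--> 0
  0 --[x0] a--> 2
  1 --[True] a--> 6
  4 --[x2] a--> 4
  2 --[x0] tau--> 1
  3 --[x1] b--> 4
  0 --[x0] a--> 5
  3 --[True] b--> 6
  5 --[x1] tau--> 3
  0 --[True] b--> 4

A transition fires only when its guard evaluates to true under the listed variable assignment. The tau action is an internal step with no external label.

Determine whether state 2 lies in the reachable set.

Answer: REACHABLE

Analysis:
13 transition(s) survive guard evaluation.
Layer 0: {0}
Layer 1: {4}  now seen {0,4}
Layer 2: {2}  now seen {0,2,4}
Layer 3: {3}  now seen {0,2,3,4}
Layer 4: {6}  now seen {0,2,3,4,6}
Reach set: {0,2,3,4,6}
trace reaching 2: b·b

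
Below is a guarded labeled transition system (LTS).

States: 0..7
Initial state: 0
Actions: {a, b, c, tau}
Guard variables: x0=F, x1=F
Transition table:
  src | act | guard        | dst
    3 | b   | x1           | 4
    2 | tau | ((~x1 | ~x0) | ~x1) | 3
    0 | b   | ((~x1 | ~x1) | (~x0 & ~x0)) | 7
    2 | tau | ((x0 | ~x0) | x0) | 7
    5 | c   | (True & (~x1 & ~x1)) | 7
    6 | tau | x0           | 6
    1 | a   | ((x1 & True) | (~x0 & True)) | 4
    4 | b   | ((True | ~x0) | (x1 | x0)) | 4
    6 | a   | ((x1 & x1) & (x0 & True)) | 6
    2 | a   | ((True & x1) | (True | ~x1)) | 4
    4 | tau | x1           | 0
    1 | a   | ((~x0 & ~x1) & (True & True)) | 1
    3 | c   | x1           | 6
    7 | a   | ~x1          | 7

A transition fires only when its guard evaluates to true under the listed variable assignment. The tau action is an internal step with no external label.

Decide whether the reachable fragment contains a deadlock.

Reach set: {0,7}
  0: b→7  [deg 1]
  7: a→7  [deg 1]

Answer: DEADLOCK-FREE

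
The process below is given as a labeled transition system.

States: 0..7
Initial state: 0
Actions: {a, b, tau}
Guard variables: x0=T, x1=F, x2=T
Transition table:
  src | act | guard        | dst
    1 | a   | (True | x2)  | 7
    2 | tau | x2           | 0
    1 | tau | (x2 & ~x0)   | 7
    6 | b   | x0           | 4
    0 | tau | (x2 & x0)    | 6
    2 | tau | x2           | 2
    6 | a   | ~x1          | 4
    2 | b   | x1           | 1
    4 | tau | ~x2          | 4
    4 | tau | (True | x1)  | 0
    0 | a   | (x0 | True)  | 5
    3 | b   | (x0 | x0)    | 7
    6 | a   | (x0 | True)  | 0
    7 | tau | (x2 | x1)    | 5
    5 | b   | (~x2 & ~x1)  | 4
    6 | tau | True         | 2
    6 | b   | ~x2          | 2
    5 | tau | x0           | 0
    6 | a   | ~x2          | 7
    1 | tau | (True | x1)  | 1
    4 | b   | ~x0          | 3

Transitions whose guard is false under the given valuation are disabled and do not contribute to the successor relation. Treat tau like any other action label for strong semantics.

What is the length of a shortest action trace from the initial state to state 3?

Answer: UNREACHABLE

Analysis:
Layered search for 3:
  depth 0: {0}
  depth 1: {5,6}
  depth 2: {2,4}
3 never appears.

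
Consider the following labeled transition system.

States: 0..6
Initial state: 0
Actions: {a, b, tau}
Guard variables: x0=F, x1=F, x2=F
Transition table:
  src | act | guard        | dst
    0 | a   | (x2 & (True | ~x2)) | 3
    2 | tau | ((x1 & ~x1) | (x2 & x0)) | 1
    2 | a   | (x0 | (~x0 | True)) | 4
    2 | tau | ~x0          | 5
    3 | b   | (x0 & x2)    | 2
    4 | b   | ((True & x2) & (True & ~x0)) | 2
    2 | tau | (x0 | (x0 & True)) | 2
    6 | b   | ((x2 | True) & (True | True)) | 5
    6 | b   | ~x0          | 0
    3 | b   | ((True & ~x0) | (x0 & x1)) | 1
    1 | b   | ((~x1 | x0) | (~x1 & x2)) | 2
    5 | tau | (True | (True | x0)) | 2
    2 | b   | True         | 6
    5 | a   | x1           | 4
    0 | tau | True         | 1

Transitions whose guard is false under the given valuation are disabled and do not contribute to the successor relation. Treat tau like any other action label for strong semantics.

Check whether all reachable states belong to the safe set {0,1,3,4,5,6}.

Answer: INVARIANT VIOLATED at state 2

Analysis:
Allowed set {0,1,3,4,5,6}
Reachable = {0,1,2,4,5,6}
  0: ok
  1: ok
  2: outside
  4: ok
  5: ok
  6: ok
reach 2 via tau·b — violates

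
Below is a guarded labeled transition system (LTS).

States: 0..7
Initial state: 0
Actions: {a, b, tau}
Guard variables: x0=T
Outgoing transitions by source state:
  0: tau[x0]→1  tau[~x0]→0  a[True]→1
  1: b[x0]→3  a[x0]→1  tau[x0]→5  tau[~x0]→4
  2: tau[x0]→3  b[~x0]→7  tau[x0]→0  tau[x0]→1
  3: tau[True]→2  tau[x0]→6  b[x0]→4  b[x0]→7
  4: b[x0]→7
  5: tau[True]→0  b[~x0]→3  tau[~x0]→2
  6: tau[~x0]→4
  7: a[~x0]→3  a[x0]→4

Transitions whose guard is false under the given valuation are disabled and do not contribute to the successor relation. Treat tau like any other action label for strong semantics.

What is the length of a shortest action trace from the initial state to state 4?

BFS to 4:
  L0 = {0}
  L1 = {1}
  L2 = {3,5}
  L3 = {2,4,6,7}
first hit 4 at d=3 via a·b·b

Answer: 3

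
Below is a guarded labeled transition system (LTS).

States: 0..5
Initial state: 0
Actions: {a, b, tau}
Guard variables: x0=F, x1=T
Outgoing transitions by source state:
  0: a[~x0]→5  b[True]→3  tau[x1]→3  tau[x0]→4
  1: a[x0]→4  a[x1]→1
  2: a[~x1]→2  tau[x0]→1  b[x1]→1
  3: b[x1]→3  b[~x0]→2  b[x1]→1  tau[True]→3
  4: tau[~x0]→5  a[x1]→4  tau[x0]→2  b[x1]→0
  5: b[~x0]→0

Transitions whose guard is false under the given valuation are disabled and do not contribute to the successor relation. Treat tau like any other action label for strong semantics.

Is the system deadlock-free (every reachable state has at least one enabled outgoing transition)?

Answer: DEADLOCK-FREE

Trace:
R = {0,1,2,3,5}
  0: a→5  b→3  tau→3  [deg 3]
  1: a→1  [deg 1]
  2: b→1  [deg 1]
  3: b→1  b→2  b→3  tau→3  [deg 4]
  5: b→0  [deg 1]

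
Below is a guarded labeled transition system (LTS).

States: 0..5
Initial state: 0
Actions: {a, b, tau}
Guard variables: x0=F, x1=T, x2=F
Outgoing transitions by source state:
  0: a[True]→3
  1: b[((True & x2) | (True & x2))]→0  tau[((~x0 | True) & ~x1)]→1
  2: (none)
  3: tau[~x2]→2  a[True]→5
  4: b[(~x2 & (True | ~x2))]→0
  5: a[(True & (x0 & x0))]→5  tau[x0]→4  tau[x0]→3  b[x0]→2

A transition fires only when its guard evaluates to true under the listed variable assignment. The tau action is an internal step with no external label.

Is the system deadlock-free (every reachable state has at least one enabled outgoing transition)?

Reachable = {0,2,3,5}
  0: a→3  [1 exit(s)]
  2: ∅  [no exit]
  3: a→5  tau→2  [2 exit(s)]
  5: ∅  [no exit]
Path to 2: a·tau

Answer: DEADLOCK at state 2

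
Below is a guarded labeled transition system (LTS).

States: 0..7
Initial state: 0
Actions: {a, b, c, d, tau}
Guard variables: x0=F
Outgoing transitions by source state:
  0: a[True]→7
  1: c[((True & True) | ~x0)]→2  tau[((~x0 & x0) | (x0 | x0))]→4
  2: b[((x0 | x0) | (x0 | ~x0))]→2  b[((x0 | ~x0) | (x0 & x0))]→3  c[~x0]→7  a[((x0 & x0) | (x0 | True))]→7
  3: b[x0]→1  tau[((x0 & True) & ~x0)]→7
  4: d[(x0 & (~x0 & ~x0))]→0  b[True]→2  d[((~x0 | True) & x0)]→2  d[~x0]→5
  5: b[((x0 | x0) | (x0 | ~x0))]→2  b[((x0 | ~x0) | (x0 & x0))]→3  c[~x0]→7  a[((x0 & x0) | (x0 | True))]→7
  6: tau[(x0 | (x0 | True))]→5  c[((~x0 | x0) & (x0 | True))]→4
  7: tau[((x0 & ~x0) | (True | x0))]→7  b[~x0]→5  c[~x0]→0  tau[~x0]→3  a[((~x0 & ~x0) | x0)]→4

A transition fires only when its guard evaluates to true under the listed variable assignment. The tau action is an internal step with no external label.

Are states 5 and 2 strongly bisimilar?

Compute ~ classes (split until stable):
  round 0: {{0,1,2,3,4,5,6,7}}
  round 1: {{0},{1},{2,5},{3},{4},{6},{7}}
Fixed point at round 2; 7 class(es).
[5]={2,5}  [2]={2,5}

Answer: BISIMILAR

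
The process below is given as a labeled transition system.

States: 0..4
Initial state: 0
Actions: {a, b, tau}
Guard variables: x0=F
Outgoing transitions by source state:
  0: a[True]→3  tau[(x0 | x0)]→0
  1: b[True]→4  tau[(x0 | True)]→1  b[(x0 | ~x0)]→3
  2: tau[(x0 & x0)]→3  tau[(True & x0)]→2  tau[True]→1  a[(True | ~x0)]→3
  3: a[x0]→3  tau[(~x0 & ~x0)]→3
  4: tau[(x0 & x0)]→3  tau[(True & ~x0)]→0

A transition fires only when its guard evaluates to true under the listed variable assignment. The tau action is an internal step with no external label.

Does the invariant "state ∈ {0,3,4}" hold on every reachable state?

Answer: INVARIANT HOLDS

Working:
Inv-set: {0,3,4}
Reachable = {0,3}
  0: ✓
  3: ✓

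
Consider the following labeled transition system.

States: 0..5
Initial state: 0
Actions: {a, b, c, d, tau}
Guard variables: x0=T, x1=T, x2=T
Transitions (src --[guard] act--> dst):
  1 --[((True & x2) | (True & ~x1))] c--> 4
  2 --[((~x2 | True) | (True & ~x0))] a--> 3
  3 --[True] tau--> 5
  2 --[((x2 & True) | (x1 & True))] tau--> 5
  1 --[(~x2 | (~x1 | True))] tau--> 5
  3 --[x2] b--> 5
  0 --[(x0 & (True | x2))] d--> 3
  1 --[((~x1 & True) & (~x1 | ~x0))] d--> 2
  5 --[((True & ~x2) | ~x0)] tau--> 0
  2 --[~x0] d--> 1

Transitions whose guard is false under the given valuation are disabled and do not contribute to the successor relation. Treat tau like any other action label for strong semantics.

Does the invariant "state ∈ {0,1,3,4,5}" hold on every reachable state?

Allowed set {0,1,3,4,5}
Reachable = {0,3,5}
  0: ✓
  3: ✓
  5: ✓

Answer: INVARIANT HOLDS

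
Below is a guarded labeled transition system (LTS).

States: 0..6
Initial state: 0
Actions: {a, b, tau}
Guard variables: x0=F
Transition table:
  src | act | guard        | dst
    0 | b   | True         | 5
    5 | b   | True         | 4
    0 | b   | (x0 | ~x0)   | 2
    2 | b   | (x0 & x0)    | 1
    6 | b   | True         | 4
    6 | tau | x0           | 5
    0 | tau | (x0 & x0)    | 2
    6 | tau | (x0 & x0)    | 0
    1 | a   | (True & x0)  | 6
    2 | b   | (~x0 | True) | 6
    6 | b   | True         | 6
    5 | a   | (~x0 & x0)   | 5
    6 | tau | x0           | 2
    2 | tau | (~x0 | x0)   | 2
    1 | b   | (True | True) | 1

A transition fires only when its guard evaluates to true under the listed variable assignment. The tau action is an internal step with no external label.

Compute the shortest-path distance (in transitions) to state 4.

Answer: 2

Trace:
BFS to 4:
  Layer 0: {0}
  Layer 1: {2,5}
  Layer 2: {4,6}
4 enters at depth 2; path b·b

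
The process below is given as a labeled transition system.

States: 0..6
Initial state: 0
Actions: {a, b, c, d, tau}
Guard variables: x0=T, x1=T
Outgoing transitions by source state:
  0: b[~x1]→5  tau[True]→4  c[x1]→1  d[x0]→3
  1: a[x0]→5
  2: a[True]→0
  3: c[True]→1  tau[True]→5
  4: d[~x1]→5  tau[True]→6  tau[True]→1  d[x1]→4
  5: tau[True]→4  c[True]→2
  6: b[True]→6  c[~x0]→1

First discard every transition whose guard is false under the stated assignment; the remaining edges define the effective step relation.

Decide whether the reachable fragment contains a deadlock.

Answer: DEADLOCK-FREE

Analysis:
Reachable = {0,1,2,3,4,5,6}
  0: c→1  d→3  tau→4  [deg 3]
  1: a→5  [deg 1]
  2: a→0  [deg 1]
  3: c→1  tau→5  [deg 2]
  4: d→4  tau→1  tau→6  [deg 3]
  5: c→2  tau→4  [deg 2]
  6: b→6  [deg 1]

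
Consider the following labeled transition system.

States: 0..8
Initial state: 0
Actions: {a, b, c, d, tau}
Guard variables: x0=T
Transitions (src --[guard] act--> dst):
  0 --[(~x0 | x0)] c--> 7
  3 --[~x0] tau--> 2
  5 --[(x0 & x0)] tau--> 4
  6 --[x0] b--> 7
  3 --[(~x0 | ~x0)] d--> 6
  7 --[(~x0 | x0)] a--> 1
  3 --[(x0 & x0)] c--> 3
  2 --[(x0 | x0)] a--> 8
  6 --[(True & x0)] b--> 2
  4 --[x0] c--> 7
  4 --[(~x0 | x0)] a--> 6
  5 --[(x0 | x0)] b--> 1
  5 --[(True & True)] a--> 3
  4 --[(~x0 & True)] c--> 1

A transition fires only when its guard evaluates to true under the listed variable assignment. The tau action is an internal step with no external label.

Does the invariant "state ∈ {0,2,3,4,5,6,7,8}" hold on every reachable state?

Allowed set {0,2,3,4,5,6,7,8}
Reachable = {0,1,7}
  0: ✓
  1: ✗ unsafe
  7: ✓
witness against invariant: c·a → 1

Answer: INVARIANT VIOLATED at state 1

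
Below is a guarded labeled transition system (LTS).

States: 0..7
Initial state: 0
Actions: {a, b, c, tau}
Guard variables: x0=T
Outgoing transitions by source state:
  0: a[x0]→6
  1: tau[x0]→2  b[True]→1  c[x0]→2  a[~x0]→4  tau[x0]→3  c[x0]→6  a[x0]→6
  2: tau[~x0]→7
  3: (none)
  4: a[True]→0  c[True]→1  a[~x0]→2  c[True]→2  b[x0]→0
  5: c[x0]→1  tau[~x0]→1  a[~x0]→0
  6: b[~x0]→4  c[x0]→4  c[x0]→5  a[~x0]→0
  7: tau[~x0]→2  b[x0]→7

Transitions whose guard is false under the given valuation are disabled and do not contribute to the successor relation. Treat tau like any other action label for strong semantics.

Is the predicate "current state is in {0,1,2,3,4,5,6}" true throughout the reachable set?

Safe = {0,1,2,3,4,5,6}
Reachable = {0,1,2,3,4,5,6}
  0: ok
  1: ok
  2: ok
  3: ok
  4: ok
  5: ok
  6: ok

Answer: INVARIANT HOLDS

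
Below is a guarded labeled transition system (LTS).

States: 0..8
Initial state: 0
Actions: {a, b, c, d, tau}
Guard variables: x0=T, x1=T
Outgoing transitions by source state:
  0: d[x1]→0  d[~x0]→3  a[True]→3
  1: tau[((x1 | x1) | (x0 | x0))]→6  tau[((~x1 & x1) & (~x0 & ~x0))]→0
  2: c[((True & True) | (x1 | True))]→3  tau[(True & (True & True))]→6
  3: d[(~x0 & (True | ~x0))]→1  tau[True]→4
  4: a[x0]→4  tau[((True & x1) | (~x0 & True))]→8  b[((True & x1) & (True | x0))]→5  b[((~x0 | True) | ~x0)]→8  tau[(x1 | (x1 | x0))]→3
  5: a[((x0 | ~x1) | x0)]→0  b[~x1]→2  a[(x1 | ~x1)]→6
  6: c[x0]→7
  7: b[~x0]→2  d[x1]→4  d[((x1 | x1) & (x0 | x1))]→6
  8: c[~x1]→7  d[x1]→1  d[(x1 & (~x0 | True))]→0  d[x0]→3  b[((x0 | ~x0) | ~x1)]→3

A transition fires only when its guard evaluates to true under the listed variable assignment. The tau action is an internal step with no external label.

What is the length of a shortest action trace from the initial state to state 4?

Layered search for 4:
  depth 0: {0}
  depth 1: {3}
  depth 2: {4}
first hit 4 at d=2 via a·tau

Answer: 2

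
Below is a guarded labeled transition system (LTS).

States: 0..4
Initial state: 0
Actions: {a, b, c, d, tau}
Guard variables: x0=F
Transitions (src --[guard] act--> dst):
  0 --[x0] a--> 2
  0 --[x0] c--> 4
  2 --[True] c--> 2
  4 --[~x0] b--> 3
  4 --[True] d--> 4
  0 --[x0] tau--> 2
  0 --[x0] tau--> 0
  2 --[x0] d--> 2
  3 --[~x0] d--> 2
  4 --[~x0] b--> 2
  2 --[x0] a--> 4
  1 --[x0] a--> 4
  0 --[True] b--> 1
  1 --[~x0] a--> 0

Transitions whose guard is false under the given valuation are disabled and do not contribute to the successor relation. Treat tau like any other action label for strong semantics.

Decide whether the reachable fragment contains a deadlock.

Answer: DEADLOCK-FREE

Working:
Reachable = {0,1}
  0: b→1  [1 out]
  1: a→0  [1 out]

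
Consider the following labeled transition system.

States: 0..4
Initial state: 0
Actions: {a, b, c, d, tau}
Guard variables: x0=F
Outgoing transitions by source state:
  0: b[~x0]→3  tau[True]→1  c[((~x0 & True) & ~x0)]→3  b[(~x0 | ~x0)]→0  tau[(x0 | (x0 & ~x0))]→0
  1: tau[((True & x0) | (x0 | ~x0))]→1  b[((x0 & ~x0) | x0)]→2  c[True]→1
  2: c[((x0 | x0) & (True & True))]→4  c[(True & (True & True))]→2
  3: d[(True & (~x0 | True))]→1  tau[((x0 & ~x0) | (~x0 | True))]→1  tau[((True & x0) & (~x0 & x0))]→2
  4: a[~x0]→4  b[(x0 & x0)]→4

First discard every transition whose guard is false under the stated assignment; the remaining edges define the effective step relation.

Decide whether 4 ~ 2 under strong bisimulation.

Answer: NOT BISIMILAR

Working:
Bisimulation quotient by refinement:
  round 0: {{0,1,2,3,4}}
  round 1: {{0},{1},{2},{3},{4}}
5 equivalence class(es) (converged in 2)
class of 4: {4}; class of 2: {2}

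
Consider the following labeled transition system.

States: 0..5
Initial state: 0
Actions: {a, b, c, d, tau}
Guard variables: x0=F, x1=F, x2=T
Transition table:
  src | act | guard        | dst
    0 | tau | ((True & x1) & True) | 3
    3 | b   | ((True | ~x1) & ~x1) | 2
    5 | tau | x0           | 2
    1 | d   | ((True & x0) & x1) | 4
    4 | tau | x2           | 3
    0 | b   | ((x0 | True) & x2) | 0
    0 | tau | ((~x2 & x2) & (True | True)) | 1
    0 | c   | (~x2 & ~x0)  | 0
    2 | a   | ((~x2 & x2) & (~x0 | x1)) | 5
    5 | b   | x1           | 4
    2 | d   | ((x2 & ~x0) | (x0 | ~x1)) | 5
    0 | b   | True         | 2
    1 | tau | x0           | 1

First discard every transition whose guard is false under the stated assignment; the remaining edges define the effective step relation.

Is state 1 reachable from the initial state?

Answer: UNREACHABLE

Working:
5 transition(s) survive guard evaluation.
Layer 0: {0}
Layer 1: {2}  now seen {0,2}
Layer 2: {5}  now seen {0,2,5}
R = {0,2,5}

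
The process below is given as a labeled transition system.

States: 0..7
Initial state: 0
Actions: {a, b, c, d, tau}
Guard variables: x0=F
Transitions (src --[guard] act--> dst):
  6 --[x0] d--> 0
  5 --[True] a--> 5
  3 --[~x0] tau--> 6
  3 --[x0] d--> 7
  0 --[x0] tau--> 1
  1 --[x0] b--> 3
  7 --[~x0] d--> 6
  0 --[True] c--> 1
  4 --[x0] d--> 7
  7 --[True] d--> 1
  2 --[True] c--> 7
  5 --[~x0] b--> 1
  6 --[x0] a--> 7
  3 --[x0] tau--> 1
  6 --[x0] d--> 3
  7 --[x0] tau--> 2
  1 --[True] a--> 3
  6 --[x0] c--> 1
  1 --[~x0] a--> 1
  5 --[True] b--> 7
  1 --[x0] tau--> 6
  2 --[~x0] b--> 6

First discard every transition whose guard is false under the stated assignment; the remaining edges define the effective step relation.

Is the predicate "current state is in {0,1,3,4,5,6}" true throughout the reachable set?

Answer: INVARIANT HOLDS

Trace:
Allowed set {0,1,3,4,5,6}
Reach set: {0,1,3,6}
  0: safe
  1: safe
  3: safe
  6: safe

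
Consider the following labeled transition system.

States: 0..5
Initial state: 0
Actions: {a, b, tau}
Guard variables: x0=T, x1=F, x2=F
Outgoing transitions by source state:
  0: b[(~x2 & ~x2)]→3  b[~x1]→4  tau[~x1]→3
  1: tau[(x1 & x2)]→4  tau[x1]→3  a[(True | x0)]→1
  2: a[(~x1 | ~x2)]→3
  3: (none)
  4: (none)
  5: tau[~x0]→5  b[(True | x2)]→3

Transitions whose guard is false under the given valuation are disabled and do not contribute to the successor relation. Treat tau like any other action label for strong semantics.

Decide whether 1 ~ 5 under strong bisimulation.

Answer: NOT BISIMILAR

Analysis:
Compute ~ classes (split until stable):
  round 0: {{0,1,2,3,4,5}}
  round 1: {{0},{1,2},{3,4},{5}}
  round 2: {{0},{1},{2},{3,4},{5}}
5 equivalence class(es) (converged in 3)
class of 1: {1}; class of 5: {5}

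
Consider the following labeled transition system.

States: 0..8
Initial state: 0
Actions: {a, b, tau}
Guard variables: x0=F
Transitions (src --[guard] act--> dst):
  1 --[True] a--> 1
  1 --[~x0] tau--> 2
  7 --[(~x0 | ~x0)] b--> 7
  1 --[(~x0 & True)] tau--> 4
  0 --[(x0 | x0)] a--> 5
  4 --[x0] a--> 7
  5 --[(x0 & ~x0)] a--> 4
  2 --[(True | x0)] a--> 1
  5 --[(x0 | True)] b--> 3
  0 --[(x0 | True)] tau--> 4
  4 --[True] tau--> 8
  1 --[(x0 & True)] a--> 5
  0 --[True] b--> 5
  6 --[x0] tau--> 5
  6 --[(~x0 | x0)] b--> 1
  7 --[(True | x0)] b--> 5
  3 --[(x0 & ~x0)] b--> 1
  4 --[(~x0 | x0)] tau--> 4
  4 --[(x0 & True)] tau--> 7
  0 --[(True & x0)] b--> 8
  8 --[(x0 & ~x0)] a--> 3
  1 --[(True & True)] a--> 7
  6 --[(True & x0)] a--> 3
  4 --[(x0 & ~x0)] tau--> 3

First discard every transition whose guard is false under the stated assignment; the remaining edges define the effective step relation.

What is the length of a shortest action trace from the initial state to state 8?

Answer: 2

Trace:
BFS to 8:
  L0 = {0}
  L1 = {4,5}
  L2 = {3,8}
depth(8)=2, e.g. tau·tau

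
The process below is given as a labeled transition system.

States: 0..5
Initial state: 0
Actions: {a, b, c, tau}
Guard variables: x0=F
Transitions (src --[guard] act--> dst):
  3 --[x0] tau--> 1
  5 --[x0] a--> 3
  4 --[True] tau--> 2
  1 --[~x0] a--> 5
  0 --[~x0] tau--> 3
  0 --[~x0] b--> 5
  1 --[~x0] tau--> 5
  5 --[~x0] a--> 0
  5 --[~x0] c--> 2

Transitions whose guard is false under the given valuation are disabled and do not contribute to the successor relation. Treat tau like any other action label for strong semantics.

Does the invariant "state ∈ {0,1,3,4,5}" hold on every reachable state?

Answer: INVARIANT VIOLATED at state 2

Working:
Allowed set {0,1,3,4,5}
Reach set: {0,2,3,5}
  0: ok
  2: outside
  3: ok
  5: ok
reach 2 via b·c — violates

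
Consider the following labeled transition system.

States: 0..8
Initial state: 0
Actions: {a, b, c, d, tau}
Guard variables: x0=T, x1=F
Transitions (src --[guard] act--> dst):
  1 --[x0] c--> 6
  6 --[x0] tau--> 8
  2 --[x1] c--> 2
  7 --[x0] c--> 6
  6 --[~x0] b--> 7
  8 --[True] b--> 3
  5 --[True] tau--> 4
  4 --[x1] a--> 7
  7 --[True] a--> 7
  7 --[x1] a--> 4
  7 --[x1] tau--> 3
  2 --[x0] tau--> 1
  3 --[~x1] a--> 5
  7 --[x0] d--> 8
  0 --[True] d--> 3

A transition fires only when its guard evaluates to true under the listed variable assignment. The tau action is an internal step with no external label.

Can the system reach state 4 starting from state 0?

Answer: REACHABLE

Working:
10 transition(s) survive guard evaluation.
Layer 0: {0}
Layer 1: {3}  now seen {0,3}
Layer 2: {5}  now seen {0,3,5}
Layer 3: {4}  now seen {0,3,4,5}
R = {0,3,4,5}
trace reaching 4: d·a·tau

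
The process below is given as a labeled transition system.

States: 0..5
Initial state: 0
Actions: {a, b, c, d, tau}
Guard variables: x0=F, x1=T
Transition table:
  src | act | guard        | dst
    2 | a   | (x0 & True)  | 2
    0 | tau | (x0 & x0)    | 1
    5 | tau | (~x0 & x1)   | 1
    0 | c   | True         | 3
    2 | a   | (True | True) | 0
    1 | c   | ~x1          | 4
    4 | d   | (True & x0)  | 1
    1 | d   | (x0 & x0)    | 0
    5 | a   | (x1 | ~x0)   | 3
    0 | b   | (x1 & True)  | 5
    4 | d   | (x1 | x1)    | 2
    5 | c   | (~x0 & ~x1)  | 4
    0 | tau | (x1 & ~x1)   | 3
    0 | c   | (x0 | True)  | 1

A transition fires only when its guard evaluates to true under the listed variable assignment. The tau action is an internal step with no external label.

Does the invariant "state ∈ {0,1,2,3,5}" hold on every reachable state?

Answer: INVARIANT HOLDS

Analysis:
Safe = {0,1,2,3,5}
Reachable = {0,1,3,5}
  0: safe
  1: safe
  3: safe
  5: safe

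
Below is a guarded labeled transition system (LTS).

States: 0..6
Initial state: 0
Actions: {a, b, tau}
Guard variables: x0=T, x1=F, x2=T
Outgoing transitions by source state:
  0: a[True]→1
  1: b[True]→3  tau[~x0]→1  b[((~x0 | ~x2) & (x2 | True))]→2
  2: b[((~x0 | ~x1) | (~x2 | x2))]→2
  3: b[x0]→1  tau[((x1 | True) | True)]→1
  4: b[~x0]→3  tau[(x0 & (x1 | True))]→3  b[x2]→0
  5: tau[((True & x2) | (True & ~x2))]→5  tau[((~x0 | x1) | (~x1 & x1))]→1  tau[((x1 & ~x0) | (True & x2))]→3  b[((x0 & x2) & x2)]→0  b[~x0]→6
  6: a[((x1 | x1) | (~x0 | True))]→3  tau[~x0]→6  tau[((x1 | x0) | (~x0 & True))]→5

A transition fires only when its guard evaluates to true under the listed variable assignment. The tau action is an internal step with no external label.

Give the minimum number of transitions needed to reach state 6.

Answer: UNREACHABLE

Trace:
Breadth-first toward 6:
  depth 0: {0}
  depth 1: {1}
  depth 2: {3}
6 never appears.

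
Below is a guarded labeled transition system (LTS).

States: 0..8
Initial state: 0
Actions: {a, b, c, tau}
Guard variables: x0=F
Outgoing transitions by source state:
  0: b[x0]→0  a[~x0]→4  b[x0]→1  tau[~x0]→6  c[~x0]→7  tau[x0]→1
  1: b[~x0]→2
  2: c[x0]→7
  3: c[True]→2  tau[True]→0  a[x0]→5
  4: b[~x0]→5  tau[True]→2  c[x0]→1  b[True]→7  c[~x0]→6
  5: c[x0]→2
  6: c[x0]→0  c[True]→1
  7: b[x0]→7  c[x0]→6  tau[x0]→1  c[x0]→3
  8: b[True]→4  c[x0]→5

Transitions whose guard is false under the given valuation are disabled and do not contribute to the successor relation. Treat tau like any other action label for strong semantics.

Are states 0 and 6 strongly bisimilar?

Answer: NOT BISIMILAR

Analysis:
Bisimulation quotient by refinement:
  round 0: {{0,1,2,3,4,5,6,7,8}}
  round 1: {{0},{1,8},{2,5,7},{3},{4},{6}}
  round 2: {{0},{1},{2,5,7},{3},{4},{6},{8}}
Fixed point at round 3; 7 class(es).
class of 0: {0}; class of 6: {6}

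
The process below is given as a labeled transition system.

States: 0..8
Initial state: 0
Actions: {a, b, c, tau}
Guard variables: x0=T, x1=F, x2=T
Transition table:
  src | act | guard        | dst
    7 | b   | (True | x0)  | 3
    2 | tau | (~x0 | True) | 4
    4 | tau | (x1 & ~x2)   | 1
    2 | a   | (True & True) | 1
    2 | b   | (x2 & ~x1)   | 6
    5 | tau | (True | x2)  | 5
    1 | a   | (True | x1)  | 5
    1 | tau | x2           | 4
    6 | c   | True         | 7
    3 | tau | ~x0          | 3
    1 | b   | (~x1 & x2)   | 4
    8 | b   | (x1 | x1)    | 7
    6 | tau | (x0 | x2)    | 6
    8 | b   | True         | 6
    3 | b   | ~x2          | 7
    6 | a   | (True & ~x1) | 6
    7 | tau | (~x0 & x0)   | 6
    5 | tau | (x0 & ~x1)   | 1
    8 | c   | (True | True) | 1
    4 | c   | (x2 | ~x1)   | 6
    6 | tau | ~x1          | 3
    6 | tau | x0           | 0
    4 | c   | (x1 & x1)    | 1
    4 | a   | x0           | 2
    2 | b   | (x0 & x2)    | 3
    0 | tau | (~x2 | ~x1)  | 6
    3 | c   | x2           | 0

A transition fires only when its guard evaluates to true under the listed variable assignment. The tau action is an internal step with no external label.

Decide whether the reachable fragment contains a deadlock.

Answer: DEADLOCK-FREE

Working:
Reach set: {0,3,6,7}
  0: tau→6  [1 out]
  3: c→0  [1 out]
  6: a→6  c→7  tau→0  tau→3  tau→6  [5 out]
  7: b→3  [1 out]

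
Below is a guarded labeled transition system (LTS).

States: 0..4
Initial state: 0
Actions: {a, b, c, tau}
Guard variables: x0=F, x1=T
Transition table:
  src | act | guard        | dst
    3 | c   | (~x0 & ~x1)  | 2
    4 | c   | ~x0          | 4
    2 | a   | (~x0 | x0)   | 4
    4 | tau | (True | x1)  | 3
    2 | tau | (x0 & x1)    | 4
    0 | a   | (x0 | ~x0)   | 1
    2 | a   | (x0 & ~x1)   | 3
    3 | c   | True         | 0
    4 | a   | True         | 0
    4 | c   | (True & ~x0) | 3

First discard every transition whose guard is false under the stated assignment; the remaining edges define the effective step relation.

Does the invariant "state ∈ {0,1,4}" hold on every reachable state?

Answer: INVARIANT HOLDS

Analysis:
Allowed set {0,1,4}
Reachable = {0,1}
  0: safe
  1: safe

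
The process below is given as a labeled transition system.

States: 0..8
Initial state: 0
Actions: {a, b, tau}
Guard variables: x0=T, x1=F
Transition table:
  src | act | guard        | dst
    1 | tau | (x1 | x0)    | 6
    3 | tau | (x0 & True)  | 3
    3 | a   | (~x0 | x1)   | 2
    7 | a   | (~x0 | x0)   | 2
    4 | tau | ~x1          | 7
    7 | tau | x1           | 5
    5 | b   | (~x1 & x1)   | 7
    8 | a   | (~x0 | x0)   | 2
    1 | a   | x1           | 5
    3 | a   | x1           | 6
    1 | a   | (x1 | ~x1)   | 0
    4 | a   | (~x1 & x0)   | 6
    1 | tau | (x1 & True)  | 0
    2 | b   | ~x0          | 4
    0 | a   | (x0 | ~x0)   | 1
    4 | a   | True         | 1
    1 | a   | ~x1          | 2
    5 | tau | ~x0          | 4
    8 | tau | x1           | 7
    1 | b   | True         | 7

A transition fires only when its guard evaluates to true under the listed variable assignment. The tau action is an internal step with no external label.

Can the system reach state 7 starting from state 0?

Answer: REACHABLE

Working:
11 transition(s) survive guard evaluation.
Layer 0: {0}
Layer 1: {1}  total {0,1}
Layer 2: {2,6,7}  total {0,1,2,6,7}
Reachable = {0,1,2,6,7}
witness 7: a·b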